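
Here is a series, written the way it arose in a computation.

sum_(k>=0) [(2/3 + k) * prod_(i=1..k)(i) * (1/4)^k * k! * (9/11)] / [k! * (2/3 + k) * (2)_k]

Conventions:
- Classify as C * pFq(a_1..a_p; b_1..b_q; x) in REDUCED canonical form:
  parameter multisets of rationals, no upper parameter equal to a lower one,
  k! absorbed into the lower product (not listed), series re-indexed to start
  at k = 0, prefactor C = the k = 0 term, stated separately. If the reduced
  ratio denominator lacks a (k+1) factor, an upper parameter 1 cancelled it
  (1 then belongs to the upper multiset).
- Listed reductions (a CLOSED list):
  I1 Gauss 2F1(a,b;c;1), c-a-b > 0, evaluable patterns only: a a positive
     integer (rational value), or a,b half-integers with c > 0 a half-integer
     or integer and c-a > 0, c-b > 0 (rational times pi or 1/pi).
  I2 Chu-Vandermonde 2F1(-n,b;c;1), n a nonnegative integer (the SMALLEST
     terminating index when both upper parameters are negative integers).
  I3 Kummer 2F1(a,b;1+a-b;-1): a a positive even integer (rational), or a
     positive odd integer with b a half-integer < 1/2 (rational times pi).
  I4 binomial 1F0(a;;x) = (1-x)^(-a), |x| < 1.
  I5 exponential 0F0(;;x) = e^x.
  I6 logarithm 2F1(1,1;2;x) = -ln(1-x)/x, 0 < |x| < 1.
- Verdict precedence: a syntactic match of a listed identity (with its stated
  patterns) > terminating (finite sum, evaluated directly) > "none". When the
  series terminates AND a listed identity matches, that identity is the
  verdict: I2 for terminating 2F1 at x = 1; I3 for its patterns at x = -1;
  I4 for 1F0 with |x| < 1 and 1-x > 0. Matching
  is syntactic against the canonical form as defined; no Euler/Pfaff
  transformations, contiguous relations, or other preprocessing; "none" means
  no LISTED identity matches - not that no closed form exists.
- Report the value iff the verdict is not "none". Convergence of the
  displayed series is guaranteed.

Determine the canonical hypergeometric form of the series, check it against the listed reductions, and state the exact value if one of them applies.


x = 1/4 here; the reduced form reads 2F1, upper {1, 1}, lower {2}, C = 9/11. Verdict: this is logarithm (I6) (the logarithm: parameters (1,1;2), x = 1/4). Its exact value is (-36/11) * ln(3/4).

Structural cue: t_0 being 9/11, the factorial ratio (C = 9/11) (k+a-1)!/(a-1)! is a rising factorial (a)_k.
Ratio: r(k) = (1/4) * (k+1) (k+1) / [(k+2) (k+1)] - rational in k, leading ratio (1/4); with t_0 = 9/11, classification follows.


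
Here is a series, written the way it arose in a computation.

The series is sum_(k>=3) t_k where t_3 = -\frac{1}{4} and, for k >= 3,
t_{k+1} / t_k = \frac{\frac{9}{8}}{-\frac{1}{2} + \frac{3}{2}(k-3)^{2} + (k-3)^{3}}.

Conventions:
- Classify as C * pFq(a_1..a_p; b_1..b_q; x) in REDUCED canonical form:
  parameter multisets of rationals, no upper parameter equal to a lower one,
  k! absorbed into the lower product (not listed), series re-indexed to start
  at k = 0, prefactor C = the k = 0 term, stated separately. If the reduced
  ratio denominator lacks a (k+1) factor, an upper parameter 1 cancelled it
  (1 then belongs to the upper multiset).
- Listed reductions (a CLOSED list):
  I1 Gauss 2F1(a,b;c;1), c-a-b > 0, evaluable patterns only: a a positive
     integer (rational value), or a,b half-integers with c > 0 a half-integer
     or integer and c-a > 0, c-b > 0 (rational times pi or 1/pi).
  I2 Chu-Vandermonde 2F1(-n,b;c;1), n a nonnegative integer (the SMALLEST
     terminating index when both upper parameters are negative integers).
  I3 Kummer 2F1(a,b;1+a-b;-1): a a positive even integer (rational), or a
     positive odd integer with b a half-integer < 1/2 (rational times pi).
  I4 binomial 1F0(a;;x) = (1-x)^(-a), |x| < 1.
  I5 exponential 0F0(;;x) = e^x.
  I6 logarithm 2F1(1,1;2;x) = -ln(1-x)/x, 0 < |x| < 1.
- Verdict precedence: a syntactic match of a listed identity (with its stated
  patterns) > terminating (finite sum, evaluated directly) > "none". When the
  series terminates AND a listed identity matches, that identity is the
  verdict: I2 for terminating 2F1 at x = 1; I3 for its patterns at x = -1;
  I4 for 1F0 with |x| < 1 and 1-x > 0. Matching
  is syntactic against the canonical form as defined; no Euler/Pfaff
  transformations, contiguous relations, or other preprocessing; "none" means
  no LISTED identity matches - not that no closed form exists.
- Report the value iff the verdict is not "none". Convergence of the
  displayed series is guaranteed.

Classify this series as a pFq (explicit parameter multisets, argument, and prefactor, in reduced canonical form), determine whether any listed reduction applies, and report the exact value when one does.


Reduced: x = \frac{9}{8}, 0F2, upper = {-}, lower = {-\frac{1}{2}, 1}, C = -\frac{1}{4}. Verdict: none here - no I1-I6 shape fits x = \frac{9}{8} with lower {-\frac{1}{2}, 1}.

The tell: t_0 being -\frac{1}{4}, the expanded ratio factors over Q; prefactor -1/4, roots give parameters.
Term ratio: r(k) = \frac{9}{8} * 1 / [(k-\frac{1}{2}) (k+1) (k+1)] - rational in k, leading ratio \frac{9}{8}; with t_0 = -\frac{1}{4}, classification follows.


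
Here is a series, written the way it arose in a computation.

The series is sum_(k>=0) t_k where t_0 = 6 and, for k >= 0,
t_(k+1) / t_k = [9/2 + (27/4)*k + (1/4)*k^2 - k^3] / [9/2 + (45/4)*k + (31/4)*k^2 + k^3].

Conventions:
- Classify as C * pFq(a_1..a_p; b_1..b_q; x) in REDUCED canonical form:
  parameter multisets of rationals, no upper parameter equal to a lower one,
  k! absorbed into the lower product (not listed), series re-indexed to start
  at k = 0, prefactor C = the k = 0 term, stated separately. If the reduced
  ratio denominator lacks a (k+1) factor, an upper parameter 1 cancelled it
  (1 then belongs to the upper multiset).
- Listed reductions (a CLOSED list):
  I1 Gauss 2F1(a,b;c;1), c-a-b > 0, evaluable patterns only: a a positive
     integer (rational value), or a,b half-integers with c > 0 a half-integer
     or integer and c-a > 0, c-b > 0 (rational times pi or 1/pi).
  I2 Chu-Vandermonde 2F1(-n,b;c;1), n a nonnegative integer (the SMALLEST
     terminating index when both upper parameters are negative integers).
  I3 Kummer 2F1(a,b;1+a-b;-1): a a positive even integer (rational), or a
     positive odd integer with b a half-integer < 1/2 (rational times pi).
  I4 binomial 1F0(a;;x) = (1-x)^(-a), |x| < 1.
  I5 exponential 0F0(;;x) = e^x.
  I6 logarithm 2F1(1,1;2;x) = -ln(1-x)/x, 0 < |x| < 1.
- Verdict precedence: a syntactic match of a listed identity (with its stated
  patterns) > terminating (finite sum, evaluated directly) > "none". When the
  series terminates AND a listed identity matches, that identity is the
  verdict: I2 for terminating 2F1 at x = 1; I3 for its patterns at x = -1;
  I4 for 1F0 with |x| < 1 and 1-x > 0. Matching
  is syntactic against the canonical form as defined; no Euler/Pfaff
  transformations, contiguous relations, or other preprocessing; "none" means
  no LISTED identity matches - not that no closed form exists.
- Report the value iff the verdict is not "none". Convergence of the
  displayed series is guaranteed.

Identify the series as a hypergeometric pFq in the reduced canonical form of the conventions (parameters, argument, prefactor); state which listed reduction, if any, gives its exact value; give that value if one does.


At argument -1: a 2F1 with upper {-3, 2}, lower {6}, scaled by C = 6. Verdict (x = -1): Kummer's theorem (I3) applies (x = -1; c = 6 equals 1+a-b for upper {-3, 2}: listed pattern). Exact value: 15.

Key observation: t_0 being 6, the parameter 3/4 appears in both the upper and lower lists and cancels.
Ratio: r(k) = (-1) * (k-3) (k+2) / [(k+6) (k+1)] - rational in k, leading ratio (-1); with t_0 = 6, classification follows.


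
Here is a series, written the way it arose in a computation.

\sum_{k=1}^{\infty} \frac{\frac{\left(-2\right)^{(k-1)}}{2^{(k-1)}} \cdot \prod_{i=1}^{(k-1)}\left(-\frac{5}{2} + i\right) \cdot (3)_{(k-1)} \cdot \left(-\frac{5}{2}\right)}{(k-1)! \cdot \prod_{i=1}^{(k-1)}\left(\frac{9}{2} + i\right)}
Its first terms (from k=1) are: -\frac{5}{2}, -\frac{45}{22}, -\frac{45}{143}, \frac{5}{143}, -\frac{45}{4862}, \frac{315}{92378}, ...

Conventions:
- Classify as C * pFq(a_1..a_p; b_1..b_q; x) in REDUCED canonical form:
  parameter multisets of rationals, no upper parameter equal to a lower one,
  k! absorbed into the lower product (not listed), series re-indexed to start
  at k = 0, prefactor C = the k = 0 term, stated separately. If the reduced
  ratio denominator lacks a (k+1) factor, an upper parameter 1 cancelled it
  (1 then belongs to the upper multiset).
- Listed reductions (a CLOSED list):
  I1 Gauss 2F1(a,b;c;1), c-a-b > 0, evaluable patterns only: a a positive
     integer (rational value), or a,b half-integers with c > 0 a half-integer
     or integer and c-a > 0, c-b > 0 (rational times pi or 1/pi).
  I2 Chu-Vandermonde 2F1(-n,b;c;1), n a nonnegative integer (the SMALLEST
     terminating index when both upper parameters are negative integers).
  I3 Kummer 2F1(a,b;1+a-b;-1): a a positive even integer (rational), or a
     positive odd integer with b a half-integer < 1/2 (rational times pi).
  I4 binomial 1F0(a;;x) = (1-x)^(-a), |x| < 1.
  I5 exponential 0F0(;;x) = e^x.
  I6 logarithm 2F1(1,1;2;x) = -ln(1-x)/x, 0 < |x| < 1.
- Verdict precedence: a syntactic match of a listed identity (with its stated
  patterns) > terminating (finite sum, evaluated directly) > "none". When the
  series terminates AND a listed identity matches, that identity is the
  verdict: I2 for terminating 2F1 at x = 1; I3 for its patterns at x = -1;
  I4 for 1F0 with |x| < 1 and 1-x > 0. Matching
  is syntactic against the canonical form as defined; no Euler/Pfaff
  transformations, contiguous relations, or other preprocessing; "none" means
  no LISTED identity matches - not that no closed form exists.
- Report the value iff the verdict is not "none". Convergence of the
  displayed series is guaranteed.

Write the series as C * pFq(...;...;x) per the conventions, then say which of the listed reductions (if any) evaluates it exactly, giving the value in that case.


Prefactor -\frac{5}{2}, argument -1: 2F1 with upper {-\frac{3}{2}, 3} over lower {\frac{11}{2}}. Verdict: Kummer (I3) fires (x = -1; c = \frac{11}{2} equals 1+a-b for upper {-\frac{3}{2}, 3}: listed pattern). Its exact value is \left(-\frac{1575}{1024}\right) \cdot \pi.

Key step: with t_0 = -\frac{5}{2}, the running product (C = -5/2, x = -1) telescopes to a rising factorial.
Ratio: r(k) = -1 * (k-\frac{3}{2}) (k+3) / [(k+\frac{11}{2}) (k+1)] - poly over poly, x = -1 from leading terms; C = -\frac{5}{2} at k = 0.


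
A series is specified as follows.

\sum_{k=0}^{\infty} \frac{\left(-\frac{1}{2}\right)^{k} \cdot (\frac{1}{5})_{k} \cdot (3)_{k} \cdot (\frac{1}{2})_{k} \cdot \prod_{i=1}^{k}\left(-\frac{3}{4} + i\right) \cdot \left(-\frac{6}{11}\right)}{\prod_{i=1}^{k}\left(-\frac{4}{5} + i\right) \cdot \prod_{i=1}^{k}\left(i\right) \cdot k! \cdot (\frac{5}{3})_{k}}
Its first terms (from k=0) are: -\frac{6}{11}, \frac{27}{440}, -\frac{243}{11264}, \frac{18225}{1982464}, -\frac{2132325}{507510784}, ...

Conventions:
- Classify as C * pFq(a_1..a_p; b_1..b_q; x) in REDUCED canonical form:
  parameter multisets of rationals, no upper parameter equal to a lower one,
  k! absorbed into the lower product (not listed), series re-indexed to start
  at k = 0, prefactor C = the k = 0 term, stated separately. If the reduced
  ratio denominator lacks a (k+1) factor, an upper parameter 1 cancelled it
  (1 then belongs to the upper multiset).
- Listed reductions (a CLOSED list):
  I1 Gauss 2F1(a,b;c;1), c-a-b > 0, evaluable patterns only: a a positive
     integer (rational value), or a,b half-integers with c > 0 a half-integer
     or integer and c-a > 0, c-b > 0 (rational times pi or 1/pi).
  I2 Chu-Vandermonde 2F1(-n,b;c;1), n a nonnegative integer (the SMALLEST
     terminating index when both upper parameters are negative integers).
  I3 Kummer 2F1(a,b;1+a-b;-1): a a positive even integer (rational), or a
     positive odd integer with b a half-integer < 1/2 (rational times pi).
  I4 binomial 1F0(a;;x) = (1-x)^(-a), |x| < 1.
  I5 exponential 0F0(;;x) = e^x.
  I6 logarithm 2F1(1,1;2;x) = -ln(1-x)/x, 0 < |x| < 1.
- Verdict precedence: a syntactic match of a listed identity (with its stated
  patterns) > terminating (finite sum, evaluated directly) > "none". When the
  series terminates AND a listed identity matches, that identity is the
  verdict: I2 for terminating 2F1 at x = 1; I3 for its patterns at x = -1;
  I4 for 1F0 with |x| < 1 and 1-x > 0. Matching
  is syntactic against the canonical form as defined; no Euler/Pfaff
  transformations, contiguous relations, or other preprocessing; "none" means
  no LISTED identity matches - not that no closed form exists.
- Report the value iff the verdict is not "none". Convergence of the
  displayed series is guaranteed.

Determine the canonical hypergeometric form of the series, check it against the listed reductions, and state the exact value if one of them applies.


x = -\frac{1}{2} here; the reduced form reads 3F2, upper {\frac{1}{4}, \frac{1}{2}, 3}, lower {1, \frac{5}{3}}, C = -\frac{6}{11}. Verdict: none - at argument -\frac{1}{2} the multisets {\frac{1}{4}, \frac{1}{2}, 3} ; {1, \frac{5}{3}} match no listed identity.

Key step: from the first term -\frac{6}{11}: the lower running product (prefactor -6/11) is a rising factorial.
Adjacent-term ratio: r(k) = -\frac{1}{2} * (k+\frac{1}{4}) (k+\frac{1}{2}) (k+3) / [(k+1) (k+\frac{5}{3}) (k+1)] - poly over poly, x = -\frac{1}{2} from leading terms; C = -\frac{6}{11} at k = 0.


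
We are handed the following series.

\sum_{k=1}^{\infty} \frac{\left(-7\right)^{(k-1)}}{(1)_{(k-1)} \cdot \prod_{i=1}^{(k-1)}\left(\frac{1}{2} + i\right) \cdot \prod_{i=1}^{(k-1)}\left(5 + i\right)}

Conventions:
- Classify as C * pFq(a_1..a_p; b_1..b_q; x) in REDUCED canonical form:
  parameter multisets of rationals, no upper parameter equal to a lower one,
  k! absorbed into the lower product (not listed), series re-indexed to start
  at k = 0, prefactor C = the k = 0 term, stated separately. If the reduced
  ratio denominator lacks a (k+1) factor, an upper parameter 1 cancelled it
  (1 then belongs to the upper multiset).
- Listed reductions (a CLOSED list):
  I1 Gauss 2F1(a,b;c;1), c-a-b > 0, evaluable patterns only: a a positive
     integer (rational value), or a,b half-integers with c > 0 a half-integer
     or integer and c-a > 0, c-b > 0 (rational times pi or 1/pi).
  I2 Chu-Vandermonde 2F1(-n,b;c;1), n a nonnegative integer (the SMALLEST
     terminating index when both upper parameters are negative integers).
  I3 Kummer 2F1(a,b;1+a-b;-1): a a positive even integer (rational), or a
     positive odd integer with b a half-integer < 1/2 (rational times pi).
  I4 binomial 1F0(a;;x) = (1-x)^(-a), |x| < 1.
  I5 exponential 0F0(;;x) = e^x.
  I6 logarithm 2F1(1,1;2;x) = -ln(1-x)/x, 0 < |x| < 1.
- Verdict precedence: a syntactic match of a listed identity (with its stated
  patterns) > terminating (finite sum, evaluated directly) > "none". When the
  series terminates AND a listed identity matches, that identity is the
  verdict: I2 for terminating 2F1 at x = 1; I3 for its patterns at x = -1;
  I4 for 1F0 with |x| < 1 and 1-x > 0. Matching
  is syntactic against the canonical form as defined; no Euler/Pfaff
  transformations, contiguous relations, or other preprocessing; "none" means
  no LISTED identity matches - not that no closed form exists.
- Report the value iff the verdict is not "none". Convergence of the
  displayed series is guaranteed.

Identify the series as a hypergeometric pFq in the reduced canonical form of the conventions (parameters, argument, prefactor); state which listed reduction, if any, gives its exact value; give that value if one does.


This is 1 * 0F2(-; \frac{3}{2}, 6; -7) in reduced canonical form. Verdict: none. A 0F2 with upper {-} fits none of I1-I6 at x = -7; the sum runs forever.

Key step: from the first term 1: the lower running product (C = 1, x = -7) is a rising factorial.
Term ratio: r(k) = -7 * 1 / [(k+\frac{3}{2}) (k+6) (k+1)] ; factor over Q: parameters, x = -7, and C = 1.


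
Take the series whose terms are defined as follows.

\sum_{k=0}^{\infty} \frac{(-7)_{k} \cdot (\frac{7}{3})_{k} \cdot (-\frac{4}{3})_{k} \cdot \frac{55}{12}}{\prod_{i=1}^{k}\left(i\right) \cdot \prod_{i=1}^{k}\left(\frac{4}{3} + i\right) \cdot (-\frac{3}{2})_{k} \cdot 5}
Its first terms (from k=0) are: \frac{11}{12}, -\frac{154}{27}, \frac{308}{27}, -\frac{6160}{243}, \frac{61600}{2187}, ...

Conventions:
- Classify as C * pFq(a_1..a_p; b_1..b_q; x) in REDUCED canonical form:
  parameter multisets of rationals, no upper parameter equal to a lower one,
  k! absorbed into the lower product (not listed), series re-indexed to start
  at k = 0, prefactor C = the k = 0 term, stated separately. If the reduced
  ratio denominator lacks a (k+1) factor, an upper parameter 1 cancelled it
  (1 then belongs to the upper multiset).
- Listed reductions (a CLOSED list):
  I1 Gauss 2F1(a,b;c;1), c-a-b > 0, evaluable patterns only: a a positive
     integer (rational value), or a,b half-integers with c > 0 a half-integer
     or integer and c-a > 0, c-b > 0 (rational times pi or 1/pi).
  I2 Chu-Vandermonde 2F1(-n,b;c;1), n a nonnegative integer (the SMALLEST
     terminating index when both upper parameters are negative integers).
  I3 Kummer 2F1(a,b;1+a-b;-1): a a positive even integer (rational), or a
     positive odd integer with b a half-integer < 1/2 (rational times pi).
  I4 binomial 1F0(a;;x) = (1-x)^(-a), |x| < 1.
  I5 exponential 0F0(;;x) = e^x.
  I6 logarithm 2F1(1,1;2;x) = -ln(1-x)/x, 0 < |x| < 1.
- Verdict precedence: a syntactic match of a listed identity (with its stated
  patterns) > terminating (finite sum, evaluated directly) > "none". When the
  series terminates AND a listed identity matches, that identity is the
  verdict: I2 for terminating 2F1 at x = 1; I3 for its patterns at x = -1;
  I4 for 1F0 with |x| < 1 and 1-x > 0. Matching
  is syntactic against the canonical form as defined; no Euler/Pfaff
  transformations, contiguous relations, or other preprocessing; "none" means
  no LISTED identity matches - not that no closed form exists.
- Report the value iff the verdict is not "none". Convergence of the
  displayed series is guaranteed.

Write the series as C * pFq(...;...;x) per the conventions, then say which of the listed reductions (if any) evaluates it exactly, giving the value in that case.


This is \frac{11}{12} * 2F1(-7, -\frac{4}{3}; -\frac{3}{2}; 1) in reduced canonical form. Verdict at x = 1: Chu-Vandermonde (I2) matches (terminating 2F1 at x = 1 with n = 7, b = -4/3, c = -\frac{3}{2}). Its exact value is -\frac{6860095}{2125764}.

The tell: from the first term \frac{11}{12}: the parameter 7/3 appears in both the upper and lower lists and cancels.
Ratio: r(k) = 1 * (k-7) (k-\frac{4}{3}) / [(k-\frac{3}{2}) (k+1)] ; factor over Q: parameters, x = 1, and C = \frac{11}{12}.


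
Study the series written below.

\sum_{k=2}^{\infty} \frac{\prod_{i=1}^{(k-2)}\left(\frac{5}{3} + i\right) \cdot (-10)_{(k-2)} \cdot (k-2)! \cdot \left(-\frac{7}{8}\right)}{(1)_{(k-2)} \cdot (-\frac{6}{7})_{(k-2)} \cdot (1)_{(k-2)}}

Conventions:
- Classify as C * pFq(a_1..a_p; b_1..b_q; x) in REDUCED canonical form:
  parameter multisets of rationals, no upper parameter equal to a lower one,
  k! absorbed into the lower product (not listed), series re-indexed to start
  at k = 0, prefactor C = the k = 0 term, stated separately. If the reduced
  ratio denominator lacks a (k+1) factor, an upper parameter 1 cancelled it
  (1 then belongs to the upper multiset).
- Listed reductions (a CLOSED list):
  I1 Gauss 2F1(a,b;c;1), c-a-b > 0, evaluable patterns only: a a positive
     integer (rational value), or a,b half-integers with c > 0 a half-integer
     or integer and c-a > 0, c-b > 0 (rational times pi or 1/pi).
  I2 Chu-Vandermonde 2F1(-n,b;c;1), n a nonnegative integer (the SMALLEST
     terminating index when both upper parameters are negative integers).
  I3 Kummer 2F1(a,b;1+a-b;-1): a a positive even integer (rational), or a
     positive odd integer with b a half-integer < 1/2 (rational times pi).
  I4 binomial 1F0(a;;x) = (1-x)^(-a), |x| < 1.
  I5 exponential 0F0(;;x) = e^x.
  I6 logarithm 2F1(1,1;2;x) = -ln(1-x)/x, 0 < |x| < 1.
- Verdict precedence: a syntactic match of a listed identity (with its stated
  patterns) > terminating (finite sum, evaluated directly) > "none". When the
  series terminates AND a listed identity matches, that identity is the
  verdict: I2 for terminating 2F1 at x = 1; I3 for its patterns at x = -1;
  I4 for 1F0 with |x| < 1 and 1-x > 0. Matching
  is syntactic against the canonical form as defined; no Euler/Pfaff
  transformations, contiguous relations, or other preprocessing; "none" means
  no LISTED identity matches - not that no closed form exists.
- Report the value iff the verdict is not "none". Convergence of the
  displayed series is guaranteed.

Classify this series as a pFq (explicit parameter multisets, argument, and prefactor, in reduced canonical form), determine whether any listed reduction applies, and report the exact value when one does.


With C = -\frac{7}{8}: the canonical form is 2F1(-10, \frac{8}{3}; -\frac{6}{7}; 1). Verdict: Vandermonde's identity (I2) matches (terminating 2F1 at x = 1 with n = 10, b = 8/3, c = -\frac{6}{7}). Sum: \frac{436545216653}{3399686535510}.

The tell: t_0 = -\frac{7}{8} here, and the parameter 1 appears in both the upper and lower lists and cancels.
Step ratio: r(k) = 1 * (k-10) (k+\frac{8}{3}) / [(k-\frac{6}{7}) (k+1)] - rational in k. x = 1; t_0 = -\frac{7}{8}; negate the roots.


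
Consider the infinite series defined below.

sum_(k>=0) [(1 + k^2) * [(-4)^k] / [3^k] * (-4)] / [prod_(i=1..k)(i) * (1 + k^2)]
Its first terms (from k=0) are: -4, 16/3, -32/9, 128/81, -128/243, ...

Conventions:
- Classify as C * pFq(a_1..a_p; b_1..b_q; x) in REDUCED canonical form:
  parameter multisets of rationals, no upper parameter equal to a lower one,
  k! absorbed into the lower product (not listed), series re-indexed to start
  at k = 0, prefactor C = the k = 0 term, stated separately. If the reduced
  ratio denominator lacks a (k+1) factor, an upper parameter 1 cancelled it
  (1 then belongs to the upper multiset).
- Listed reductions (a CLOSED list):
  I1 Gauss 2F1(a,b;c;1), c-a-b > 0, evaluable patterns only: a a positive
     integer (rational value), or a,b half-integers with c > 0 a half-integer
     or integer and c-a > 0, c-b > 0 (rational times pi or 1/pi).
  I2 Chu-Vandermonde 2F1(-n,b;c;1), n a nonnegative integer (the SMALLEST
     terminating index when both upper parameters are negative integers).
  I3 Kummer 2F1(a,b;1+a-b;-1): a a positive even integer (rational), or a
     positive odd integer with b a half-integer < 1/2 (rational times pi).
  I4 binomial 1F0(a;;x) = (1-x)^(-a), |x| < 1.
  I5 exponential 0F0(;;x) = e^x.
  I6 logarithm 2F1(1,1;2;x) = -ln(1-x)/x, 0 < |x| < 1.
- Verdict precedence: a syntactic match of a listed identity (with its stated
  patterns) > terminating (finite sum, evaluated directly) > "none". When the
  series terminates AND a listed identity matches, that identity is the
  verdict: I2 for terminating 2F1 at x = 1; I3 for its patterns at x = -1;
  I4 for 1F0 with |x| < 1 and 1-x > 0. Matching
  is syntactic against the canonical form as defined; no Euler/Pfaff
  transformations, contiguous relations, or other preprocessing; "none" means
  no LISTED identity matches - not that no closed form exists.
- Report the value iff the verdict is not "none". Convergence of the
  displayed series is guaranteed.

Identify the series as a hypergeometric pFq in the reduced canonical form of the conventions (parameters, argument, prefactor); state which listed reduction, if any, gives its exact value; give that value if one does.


Canonical form: C = -4 times 0F0 with upper {-}, lower {-}, x = -4/3. Verdict: this is the exponential series (I5) (the 0F0 exponential series at x = -4/3). Exact value: (-4) * e^(-4/3).

First insight: from the first term -4: the two geometric factors (C = -4) combine into one argument.
Consecutive-term ratio: r(k) = (-4/3) * 1 / [(k+1)] ; factor over Q: parameters, x = (-4/3), and C = -4.


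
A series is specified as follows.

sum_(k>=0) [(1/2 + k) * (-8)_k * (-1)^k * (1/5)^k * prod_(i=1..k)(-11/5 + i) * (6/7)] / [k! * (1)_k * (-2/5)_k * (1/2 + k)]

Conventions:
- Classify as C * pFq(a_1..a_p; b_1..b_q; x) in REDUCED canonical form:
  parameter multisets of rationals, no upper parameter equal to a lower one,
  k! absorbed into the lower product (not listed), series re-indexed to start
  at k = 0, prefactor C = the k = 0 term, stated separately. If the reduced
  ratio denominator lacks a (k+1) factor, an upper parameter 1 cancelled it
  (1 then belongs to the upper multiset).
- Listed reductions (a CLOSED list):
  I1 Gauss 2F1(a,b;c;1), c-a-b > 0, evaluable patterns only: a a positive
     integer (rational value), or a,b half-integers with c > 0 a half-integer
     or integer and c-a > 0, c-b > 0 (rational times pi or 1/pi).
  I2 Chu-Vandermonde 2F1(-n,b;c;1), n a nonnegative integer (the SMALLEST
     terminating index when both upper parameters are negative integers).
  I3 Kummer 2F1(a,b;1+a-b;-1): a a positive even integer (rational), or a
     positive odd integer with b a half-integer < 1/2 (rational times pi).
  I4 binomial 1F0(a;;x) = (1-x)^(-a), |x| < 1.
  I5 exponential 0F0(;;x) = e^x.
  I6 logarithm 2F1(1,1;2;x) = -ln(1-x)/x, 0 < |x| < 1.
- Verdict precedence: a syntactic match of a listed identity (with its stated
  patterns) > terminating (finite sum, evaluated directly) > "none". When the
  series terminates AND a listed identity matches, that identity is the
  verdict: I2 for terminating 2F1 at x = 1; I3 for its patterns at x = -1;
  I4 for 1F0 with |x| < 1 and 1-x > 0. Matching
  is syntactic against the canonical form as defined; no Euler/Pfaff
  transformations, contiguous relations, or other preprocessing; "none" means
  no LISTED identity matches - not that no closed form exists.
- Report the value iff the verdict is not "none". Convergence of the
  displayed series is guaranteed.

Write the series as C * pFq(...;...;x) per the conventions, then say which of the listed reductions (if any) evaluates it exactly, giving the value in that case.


Classification (C = 6/7): 2F2 with upper {-8, -6/5}, lower {-2/5, 1}, argument x = -1/5. Verdict: terminating - the sum ends at index 8 because -8 is a negative integer; exact evaluation follows. Its exact value is 269421446678009/60435375000000.

Structural cue: t_0 = 6/7 here, and k + 1/2 divides numerator and denominator alike; prefactor 6/7 after cancelling.
Consecutive-term ratio: r(k) = (-1/5) * (k-8) (k-6/5) / [(k-2/5) (k+1) (k+1)] - rational in k, leading ratio (-1/5); with t_0 = 6/7, classification follows.


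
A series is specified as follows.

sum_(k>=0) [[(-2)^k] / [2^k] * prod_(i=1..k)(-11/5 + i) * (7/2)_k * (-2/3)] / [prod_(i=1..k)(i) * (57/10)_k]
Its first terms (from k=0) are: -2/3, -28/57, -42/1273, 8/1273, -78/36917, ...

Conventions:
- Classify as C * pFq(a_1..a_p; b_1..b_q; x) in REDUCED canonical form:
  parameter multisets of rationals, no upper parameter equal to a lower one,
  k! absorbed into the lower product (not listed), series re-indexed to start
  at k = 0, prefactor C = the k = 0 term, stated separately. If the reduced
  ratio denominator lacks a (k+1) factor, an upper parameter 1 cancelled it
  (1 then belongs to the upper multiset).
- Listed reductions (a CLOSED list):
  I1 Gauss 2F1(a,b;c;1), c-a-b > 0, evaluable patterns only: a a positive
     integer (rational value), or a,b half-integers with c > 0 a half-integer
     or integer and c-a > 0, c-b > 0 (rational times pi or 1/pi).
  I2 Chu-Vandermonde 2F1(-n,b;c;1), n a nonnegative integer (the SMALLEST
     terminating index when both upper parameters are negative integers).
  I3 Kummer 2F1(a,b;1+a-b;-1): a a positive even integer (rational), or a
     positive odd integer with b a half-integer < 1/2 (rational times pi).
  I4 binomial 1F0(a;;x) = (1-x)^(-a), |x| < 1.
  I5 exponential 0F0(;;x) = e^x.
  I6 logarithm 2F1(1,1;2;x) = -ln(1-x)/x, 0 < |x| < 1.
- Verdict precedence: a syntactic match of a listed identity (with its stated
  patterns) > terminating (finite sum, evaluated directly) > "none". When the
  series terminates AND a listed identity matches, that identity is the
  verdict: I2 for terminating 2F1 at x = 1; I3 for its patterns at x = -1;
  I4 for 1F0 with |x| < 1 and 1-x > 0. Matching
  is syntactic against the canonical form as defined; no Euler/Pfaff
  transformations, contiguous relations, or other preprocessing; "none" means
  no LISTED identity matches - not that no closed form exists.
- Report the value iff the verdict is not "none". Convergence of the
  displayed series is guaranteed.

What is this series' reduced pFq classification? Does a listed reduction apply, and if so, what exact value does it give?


x = -1 here; the reduced form reads 2F1, upper {-6/5, 7/2}, lower {57/10}, C = -2/3. Verdict: none (x = -1): each listed identity misses the multisets {-6/5, 7/2} ; {57/10}.

Structural cue: x = (-1) and the product of the first k integers (C = -2/3) is k!.
Adjacent-term ratio: r(k) = (-1) * (k-6/5) (k+7/2) / [(k+57/10) (k+1)] - rational in k, leading ratio (-1); with t_0 = -2/3, classification follows.


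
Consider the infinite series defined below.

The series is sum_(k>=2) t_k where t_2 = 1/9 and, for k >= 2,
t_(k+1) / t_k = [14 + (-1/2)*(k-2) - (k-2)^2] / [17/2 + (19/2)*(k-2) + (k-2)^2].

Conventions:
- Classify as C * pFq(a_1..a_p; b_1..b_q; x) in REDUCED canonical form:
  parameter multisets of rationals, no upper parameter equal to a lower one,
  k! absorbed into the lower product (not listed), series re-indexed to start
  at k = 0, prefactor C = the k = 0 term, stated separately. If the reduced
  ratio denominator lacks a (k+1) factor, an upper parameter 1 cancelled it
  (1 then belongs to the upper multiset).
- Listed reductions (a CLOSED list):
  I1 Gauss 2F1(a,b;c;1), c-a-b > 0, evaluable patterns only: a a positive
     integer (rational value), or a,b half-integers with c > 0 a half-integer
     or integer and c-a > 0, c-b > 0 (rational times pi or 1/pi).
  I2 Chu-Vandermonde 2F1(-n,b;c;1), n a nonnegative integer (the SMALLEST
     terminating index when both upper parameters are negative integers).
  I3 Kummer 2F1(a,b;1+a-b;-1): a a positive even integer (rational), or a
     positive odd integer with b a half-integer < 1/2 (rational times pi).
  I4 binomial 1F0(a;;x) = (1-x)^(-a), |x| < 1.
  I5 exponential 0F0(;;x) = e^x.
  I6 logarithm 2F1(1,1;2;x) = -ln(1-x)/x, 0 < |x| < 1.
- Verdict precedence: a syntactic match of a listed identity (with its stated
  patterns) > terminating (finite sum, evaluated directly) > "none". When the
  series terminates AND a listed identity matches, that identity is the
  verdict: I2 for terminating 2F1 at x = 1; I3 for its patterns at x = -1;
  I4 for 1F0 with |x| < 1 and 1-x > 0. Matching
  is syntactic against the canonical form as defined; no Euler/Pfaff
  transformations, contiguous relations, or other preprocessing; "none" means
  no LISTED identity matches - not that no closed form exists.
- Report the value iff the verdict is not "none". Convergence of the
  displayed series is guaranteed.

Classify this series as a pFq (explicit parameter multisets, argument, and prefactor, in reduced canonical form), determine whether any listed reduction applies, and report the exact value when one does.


Reduced: x = -1, 2F1, upper = {-7/2, 4}, lower = {17/2}, C = 1/9. Verdict: this is Kummer (I3) (x = -1; c = 17/2 equals 1+a-b for upper {-7/2, 4}: listed pattern). Value: 65/144.

Key step: t_0 = 1/9 here, and roots of the ratio polynomials (C = 1/9, x = -1) are the negated parameters.
Term ratio: r(k) = (-1) * (k-7/2) (k+4) / [(k+17/2) (k+1)] - rational; roots negated = parameters, x = (-1), C = 1/9.


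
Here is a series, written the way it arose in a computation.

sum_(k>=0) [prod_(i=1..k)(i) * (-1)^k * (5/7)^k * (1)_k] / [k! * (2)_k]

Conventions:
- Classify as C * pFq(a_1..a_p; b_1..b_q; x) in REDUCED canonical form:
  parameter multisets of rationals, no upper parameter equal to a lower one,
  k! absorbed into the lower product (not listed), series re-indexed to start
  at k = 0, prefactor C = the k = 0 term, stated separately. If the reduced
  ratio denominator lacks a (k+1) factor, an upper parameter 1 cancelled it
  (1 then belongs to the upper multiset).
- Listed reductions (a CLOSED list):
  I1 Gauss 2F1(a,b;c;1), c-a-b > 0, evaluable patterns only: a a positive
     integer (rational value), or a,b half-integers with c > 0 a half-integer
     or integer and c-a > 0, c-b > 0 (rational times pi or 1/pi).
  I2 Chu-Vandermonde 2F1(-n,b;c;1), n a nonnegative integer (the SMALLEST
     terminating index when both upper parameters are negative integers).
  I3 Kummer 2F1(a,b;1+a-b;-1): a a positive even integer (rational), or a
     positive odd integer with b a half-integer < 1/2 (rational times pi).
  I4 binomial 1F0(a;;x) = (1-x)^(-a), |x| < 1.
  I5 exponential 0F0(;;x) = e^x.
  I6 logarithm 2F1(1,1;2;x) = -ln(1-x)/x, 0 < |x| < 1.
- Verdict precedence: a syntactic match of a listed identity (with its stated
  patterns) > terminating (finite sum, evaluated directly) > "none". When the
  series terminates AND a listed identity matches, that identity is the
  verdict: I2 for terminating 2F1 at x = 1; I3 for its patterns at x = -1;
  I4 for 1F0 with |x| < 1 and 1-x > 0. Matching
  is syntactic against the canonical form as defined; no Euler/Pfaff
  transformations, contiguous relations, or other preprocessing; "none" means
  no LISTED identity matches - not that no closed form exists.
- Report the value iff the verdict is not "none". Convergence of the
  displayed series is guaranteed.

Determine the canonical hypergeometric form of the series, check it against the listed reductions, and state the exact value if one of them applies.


With C = 1: the canonical form is 2F1(1, 1; 2; -5/7). Verdict: the I6 logarithm reduction applies (the logarithm: parameters (1,1;2), x = -5/7). Sum: (7/5) * ln(12/7).

First insight: with t_0 = 1, the (-1)^k factor (C = 1) folds into the argument's sign.
Ratio: r(k) = (-5/7) * (k+1) (k+1) / [(k+2) (k+1)] - rational; roots negated = parameters, x = (-5/7), C = 1.


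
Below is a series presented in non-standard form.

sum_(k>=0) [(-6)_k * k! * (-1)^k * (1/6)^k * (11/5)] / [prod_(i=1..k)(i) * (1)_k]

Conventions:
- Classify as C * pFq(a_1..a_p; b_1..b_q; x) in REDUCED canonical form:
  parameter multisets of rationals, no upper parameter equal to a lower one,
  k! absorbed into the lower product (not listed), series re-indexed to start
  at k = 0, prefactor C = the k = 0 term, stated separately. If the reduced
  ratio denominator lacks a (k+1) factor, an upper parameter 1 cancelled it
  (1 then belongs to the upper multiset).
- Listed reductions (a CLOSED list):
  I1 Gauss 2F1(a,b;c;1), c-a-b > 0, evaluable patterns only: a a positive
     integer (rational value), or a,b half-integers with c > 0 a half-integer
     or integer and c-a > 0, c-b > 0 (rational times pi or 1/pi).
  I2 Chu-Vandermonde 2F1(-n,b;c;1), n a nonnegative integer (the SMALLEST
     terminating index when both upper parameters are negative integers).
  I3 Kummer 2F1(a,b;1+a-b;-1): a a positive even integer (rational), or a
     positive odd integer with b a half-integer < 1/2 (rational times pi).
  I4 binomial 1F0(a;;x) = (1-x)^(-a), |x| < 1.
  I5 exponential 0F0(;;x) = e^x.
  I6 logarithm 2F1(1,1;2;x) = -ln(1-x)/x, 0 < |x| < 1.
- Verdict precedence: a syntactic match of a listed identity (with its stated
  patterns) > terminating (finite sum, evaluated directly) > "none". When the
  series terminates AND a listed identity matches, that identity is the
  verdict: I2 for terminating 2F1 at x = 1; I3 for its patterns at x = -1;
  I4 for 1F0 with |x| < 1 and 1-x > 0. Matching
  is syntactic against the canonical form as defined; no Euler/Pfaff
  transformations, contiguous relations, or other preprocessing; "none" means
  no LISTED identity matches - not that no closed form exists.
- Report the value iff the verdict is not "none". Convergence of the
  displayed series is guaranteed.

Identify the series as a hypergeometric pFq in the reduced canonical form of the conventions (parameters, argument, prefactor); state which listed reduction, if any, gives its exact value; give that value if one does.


This is 11/5 * 1F0(-6; -; -1/6) in reduced canonical form. Verdict: this is binomial (I4) (the 1F0 binomial series: exponent 6, x = -1/6). Value: 1294139/233280.

Key step: from the first term 11/5: the product of the first k integers (C = 11/5) is k!.
Consecutive-term ratio: r(k) = (-1/6) * (k-6) / [(k+1)] ; factor over Q: parameters, x = (-1/6), and C = 11/5.


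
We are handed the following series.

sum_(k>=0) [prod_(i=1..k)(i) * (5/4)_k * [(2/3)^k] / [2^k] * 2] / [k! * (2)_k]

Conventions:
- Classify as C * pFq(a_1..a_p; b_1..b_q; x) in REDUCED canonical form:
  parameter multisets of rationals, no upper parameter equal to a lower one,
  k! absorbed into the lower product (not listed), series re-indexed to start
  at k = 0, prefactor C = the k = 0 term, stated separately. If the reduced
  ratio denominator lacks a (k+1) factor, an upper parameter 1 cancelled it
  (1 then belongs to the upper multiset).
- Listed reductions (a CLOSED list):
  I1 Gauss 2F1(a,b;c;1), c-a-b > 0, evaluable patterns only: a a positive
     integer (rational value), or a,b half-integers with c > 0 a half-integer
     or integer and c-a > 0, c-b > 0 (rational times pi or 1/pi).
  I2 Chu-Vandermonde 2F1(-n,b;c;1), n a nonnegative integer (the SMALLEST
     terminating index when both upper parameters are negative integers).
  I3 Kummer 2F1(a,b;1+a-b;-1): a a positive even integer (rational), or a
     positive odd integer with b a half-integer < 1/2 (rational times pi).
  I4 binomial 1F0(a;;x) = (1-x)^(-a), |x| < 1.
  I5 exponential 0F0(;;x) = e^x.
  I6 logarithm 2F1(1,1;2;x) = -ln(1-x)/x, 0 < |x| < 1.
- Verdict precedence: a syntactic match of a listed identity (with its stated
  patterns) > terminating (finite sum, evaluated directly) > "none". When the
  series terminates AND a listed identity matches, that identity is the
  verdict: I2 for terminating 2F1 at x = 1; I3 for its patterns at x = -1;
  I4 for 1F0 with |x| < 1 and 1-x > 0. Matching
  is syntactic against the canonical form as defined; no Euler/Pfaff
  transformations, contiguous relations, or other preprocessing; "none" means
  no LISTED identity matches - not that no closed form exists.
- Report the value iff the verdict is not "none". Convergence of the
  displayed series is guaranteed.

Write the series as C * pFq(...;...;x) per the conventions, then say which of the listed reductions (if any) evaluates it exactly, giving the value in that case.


Canonical form: C = 2 times 2F1 with upper {1, 5/4}, lower {2}, x = 1/3. Verdict: no listed reduction: x = 1/3 and upper {1, 5/4} fail every I1-I6 pattern.

Key observation: t_0 = 2 here, and the two k-th powers (prefactor 2) combine into one argument.
Consecutive-term ratio: r(k) = (1/3) * (k+1) (k+5/4) / [(k+2) (k+1)] ; factor over Q: parameters, x = (1/3), and C = 2.


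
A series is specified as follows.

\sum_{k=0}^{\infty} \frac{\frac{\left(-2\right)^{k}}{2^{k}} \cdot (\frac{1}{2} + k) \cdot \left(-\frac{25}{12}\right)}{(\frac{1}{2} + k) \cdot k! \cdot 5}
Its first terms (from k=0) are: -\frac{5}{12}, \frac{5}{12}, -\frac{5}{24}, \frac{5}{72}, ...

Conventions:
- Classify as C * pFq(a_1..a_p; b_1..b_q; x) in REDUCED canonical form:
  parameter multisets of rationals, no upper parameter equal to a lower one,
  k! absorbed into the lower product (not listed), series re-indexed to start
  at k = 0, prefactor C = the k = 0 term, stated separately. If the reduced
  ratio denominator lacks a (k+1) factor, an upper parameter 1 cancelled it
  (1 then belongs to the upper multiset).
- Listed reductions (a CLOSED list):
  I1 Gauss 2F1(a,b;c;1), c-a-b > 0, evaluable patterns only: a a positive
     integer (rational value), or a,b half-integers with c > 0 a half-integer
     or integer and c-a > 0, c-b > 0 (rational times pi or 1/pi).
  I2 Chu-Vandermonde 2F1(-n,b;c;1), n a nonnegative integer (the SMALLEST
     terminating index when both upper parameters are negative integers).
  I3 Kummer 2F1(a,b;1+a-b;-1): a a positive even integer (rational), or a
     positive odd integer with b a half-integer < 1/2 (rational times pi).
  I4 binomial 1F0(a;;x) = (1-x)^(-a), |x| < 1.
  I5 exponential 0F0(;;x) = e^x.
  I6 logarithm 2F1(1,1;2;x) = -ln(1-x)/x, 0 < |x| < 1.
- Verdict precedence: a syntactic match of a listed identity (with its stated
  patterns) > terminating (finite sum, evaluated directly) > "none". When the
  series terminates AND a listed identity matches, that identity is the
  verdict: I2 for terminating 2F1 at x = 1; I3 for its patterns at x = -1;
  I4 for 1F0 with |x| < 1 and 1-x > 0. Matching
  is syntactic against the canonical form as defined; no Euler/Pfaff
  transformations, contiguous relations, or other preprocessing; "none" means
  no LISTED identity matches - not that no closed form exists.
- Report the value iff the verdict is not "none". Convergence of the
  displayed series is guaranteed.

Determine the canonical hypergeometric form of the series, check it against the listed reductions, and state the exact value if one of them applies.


At argument -1: a 0F0 with upper {-}, lower {-}, scaled by C = -\frac{5}{12}. Verdict: the exponential series (I5) matches (the 0F0 exponential series at x = -1). Exact value: \left(-\frac{5}{12}\right) \cdot e^{-1}.

First insight: with t_0 = -\frac{5}{12}, the two k-th powers (C = -5/12) combine into one argument.
Ratio: r(k) = -1 * 1 / [(k+1)] - poly over poly, x = -1 from leading terms; C = -\frac{5}{12} at k = 0.
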